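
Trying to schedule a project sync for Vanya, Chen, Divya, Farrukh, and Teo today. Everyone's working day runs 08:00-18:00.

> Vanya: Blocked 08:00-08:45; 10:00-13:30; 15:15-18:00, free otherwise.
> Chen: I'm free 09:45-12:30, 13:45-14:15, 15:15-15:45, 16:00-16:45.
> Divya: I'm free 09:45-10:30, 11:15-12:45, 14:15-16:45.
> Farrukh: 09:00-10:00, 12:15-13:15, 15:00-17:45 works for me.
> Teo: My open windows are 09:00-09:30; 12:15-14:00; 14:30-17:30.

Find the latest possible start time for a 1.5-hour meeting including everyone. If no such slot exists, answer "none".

Vanya free: 08:45-10:00, 13:30-15:15 (invert busy blocks within the working day).
Chen free: 09:45-12:30, 13:45-14:15, 15:15-15:45, 16:00-16:45.
Divya free: 09:45-10:30, 11:15-12:45, 14:15-16:45.
Farrukh free: 09:00-10:00, 12:15-13:15, 15:00-17:45.
Teo free: 09:00-09:30, 12:15-14:00, 14:30-17:30.
Vanya ∩ Chen: 09:45-10:00, 13:45-14:15.
Vanya ∩ Chen ∩ Divya: 09:45-10:00.
Vanya ∩ Chen ∩ Divya ∩ Farrukh: 09:45-10:00.
Vanya ∩ Chen ∩ Divya ∩ Farrukh ∩ Teo: ∅.
There is no time when everyone is free.
No common window is at least 90 minutes long.

none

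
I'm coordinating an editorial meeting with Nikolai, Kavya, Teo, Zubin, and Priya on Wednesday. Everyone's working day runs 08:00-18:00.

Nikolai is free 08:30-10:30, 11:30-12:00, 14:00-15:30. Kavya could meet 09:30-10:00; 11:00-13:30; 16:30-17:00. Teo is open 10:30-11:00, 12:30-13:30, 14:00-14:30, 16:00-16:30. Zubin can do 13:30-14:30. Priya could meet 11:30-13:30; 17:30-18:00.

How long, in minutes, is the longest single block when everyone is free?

Nikolai ∩ Kavya: 09:30-10:00, 11:30-12:00.
Nikolai ∩ Kavya ∩ Teo: ∅.
Nikolai ∩ Kavya ∩ Teo ∩ Zubin: ∅.
Nikolai ∩ Kavya ∩ Teo ∩ Zubin ∩ Priya: ∅.
There is no time when everyone is free.
No common window exists, so the longest block is 0 minutes.

0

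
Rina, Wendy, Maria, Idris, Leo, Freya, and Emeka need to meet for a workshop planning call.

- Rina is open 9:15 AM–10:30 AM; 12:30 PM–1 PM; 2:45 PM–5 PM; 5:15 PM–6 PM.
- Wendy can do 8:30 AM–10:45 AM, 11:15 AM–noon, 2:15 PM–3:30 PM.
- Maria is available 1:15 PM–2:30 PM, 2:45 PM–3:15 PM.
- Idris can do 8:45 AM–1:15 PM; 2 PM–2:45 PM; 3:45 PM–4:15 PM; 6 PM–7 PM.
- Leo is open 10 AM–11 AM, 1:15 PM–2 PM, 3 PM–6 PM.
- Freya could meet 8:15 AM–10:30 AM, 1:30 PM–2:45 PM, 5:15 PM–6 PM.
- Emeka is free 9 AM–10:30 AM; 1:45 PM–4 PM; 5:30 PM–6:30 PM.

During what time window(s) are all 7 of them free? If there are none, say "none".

Rina ∩ Wendy: 09:15-10:30, 14:45-15:30.
Rina ∩ Wendy ∩ Maria: 14:45-15:15.
Rina ∩ Wendy ∩ Maria ∩ Idris: ∅.
Rina ∩ Wendy ∩ Maria ∩ Idris ∩ Leo: ∅.
Rina ∩ Wendy ∩ Maria ∩ Idris ∩ Leo ∩ Freya: ∅.
Rina ∩ Wendy ∩ Maria ∩ Idris ∩ Leo ∩ Freya ∩ Emeka: ∅.
There is no time when everyone is free.

none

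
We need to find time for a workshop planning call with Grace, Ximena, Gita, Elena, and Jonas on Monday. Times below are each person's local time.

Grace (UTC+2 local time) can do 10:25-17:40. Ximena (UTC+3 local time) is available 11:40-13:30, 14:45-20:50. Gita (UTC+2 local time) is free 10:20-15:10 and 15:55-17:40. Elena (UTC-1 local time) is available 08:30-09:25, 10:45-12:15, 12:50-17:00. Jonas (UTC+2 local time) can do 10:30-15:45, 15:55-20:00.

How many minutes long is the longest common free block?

105

Grace in UTC: 08:25-15:40 (subtract 2h to convert from UTC+2).
Ximena in UTC: 08:40-10:30, 11:45-17:50 (subtract 3h to convert from UTC+3).
Gita in UTC: 08:20-13:10, 13:55-15:40 (subtract 2h to convert from UTC+2).
Elena in UTC: 09:30-10:25, 11:45-13:15, 13:50-18:00 (add 1h to convert from UTC-1).
Jonas in UTC: 08:30-13:45, 13:55-18:00 (subtract 2h to convert from UTC+2).
Grace ∩ Ximena: 08:40-10:30, 11:45-15:40.
Grace ∩ Ximena ∩ Gita: 08:40-10:30, 11:45-13:10, 13:55-15:40.
Grace ∩ Ximena ∩ Gita ∩ Elena: 09:30-10:25, 11:45-13:10, 13:55-15:40.
Grace ∩ Ximena ∩ Gita ∩ Elena ∩ Jonas: 09:30-10:25, 11:45-13:10, 13:55-15:40.
The longest is 13:55-15:40 at 105 minutes.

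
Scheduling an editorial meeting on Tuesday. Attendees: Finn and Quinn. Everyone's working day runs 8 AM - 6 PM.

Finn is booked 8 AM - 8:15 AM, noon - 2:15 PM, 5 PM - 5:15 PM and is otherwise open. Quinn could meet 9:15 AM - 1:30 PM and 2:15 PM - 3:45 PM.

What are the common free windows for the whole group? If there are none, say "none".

Finn free: 08:15-12:00, 14:15-17:00, 17:15-18:00 (invert busy blocks within the working day).
Quinn free: 09:15-13:30, 14:15-15:45.
Finn ∩ Quinn: 09:15-12:00, 14:15-15:45.

09:15-12:00, 14:15-15:45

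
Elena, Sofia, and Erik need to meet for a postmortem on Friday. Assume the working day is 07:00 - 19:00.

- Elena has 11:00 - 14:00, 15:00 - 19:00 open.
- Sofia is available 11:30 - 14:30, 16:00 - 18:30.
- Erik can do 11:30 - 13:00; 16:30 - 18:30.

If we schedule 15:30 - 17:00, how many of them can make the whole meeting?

1

Elena can make the full 15:30-17:00 slot — that's 1.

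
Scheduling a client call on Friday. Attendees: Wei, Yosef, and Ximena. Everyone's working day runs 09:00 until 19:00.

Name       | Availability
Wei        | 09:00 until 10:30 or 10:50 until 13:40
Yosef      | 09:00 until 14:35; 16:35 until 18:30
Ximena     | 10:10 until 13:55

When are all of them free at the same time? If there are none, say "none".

Wei ∩ Yosef: 09:00-10:30, 10:50-13:40.
Wei ∩ Yosef ∩ Ximena: 10:10-10:30, 10:50-13:40.

10:10-10:30, 10:50-13:40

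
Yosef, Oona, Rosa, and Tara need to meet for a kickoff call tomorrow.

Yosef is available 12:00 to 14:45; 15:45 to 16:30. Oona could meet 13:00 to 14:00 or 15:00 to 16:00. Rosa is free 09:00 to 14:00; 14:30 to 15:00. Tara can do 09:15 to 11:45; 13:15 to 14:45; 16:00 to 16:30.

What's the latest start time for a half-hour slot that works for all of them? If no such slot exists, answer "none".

Yosef ∩ Oona: 13:00-14:00, 15:45-16:00.
Yosef ∩ Oona ∩ Rosa: 13:00-14:00.
Yosef ∩ Oona ∩ Rosa ∩ Tara: 13:15-14:00.
The last common window of at least 30 minutes is 13:15-14:00; a 30-minute meeting can start as late as 13:30 and still end by 14:00.

13:30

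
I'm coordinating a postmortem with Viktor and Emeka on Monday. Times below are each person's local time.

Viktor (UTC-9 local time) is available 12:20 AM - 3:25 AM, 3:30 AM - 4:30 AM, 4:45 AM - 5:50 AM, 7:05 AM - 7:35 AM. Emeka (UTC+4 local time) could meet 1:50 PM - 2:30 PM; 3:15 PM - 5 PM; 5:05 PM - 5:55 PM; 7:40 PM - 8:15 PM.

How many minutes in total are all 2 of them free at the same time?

185

Viktor in UTC: 09:20-12:25, 12:30-13:30, 13:45-14:50, 16:05-16:35 (add 9h to convert from UTC-9).
Emeka in UTC: 09:50-10:30, 11:15-13:00, 13:05-13:55, 15:40-16:15 (subtract 4h to convert from UTC+4).
Viktor ∩ Emeka: 09:50-10:30, 11:15-12:25, 12:30-13:00, 13:05-13:30, 13:45-13:55, 16:05-16:15.
Summing the common windows: 40 + 70 + 30 + 25 + 10 + 10 = 185 minutes.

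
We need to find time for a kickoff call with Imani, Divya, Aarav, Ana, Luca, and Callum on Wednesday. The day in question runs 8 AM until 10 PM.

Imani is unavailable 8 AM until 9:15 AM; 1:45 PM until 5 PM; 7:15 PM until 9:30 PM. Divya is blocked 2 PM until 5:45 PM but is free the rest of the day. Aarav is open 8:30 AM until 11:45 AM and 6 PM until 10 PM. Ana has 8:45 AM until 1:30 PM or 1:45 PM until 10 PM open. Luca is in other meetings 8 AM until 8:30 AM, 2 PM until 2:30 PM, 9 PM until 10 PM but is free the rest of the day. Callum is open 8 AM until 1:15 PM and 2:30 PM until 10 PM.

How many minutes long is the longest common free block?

Imani free: 09:15-13:45, 17:00-19:15, 21:30-22:00 (invert busy blocks within the working day).
Divya free: 08:00-14:00, 17:45-22:00 (invert busy blocks within the working day).
Aarav free: 08:30-11:45, 18:00-22:00.
Ana free: 08:45-13:30, 13:45-22:00.
Luca free: 08:30-14:00, 14:30-21:00 (invert busy blocks within the working day).
Callum free: 08:00-13:15, 14:30-22:00.
Imani ∩ Divya: 09:15-13:45, 17:45-19:15, 21:30-22:00.
Imani ∩ Divya ∩ Aarav: 09:15-11:45, 18:00-19:15, 21:30-22:00.
Imani ∩ Divya ∩ Aarav ∩ Ana: 09:15-11:45, 18:00-19:15, 21:30-22:00.
Imani ∩ Divya ∩ Aarav ∩ Ana ∩ Luca: 09:15-11:45, 18:00-19:15.
Imani ∩ Divya ∩ Aarav ∩ Ana ∩ Luca ∩ Callum: 09:15-11:45, 18:00-19:15.
The longest is 09:15-11:45 at 150 minutes.

150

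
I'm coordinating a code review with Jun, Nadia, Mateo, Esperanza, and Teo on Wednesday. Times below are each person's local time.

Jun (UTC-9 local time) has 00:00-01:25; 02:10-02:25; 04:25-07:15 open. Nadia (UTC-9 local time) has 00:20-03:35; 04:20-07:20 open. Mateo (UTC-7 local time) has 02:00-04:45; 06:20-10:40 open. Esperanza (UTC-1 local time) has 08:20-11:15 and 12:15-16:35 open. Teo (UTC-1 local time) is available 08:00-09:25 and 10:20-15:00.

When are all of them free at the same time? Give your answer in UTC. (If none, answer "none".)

09:20-10:25, 11:20-11:25, 13:25-16:00

Jun in UTC: 09:00-10:25, 11:10-11:25, 13:25-16:15 (add 9h to convert from UTC-9).
Nadia in UTC: 09:20-12:35, 13:20-16:20 (add 9h to convert from UTC-9).
Mateo in UTC: 09:00-11:45, 13:20-17:40 (add 7h to convert from UTC-7).
Esperanza in UTC: 09:20-12:15, 13:15-17:35 (add 1h to convert from UTC-1).
Teo in UTC: 09:00-10:25, 11:20-16:00 (add 1h to convert from UTC-1).
Jun ∩ Nadia: 09:20-10:25, 11:10-11:25, 13:25-16:15.
Jun ∩ Nadia ∩ Mateo: 09:20-10:25, 11:10-11:25, 13:25-16:15.
Jun ∩ Nadia ∩ Mateo ∩ Esperanza: 09:20-10:25, 11:10-11:25, 13:25-16:15.
Jun ∩ Nadia ∩ Mateo ∩ Esperanza ∩ Teo: 09:20-10:25, 11:20-11:25, 13:25-16:00.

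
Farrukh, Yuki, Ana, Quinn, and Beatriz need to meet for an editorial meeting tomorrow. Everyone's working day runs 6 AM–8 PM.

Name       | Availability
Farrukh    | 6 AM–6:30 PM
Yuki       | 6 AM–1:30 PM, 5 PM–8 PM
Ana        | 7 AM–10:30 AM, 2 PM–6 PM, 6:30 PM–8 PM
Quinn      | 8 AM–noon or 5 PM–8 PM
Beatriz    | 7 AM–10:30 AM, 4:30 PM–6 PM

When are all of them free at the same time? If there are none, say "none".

Farrukh ∩ Yuki: 06:00-13:30, 17:00-18:30.
Farrukh ∩ Yuki ∩ Ana: 07:00-10:30, 17:00-18:00.
Farrukh ∩ Yuki ∩ Ana ∩ Quinn: 08:00-10:30, 17:00-18:00.
Farrukh ∩ Yuki ∩ Ana ∩ Quinn ∩ Beatriz: 08:00-10:30, 17:00-18:00.
Those are the intersection windows.

08:00-10:30, 17:00-18:00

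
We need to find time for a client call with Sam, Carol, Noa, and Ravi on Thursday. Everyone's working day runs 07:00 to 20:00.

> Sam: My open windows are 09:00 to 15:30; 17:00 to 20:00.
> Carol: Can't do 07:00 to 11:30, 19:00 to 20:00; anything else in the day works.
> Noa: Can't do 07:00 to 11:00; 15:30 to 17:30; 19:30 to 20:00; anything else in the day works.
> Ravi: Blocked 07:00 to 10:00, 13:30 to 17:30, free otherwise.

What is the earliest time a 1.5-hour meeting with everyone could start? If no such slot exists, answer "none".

11:30

Sam free: 09:00-15:30, 17:00-20:00.
Carol free: 11:30-19:00 (invert busy blocks within the working day).
Noa free: 11:00-15:30, 17:30-19:30 (invert busy blocks within the working day).
Ravi free: 10:00-13:30, 17:30-20:00 (invert busy blocks within the working day).
Sam ∩ Carol: 11:30-15:30, 17:00-19:00.
Sam ∩ Carol ∩ Noa: 11:30-15:30, 17:30-19:00.
Sam ∩ Carol ∩ Noa ∩ Ravi: 11:30-13:30, 17:30-19:00.
The first common window of at least 90 minutes is 11:30-13:30, so the earliest start is 11:30.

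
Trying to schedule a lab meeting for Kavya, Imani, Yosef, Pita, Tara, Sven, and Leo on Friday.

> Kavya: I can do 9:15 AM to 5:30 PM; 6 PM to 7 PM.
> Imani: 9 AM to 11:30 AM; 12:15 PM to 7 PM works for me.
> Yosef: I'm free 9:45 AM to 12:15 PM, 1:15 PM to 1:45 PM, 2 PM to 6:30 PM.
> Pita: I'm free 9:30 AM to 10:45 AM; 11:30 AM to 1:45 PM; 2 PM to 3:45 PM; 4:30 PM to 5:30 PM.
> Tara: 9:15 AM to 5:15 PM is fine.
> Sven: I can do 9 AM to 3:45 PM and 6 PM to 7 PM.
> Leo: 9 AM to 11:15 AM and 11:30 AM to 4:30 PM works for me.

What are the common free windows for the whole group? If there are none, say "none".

09:45-10:45, 13:15-13:45, 14:00-15:45

Kavya ∩ Imani: 09:15-11:30, 12:15-17:30, 18:00-19:00.
Kavya ∩ Imani ∩ Yosef: 09:45-11:30, 13:15-13:45, 14:00-17:30, 18:00-18:30.
Kavya ∩ Imani ∩ Yosef ∩ Pita: 09:45-10:45, 13:15-13:45, 14:00-15:45, 16:30-17:30.
Kavya ∩ Imani ∩ Yosef ∩ Pita ∩ Tara: 09:45-10:45, 13:15-13:45, 14:00-15:45, 16:30-17:15.
Kavya ∩ Imani ∩ Yosef ∩ Pita ∩ Tara ∩ Sven: 09:45-10:45, 13:15-13:45, 14:00-15:45.
Kavya ∩ Imani ∩ Yosef ∩ Pita ∩ Tara ∩ Sven ∩ Leo: 09:45-10:45, 13:15-13:45, 14:00-15:45.
Those are the intersection windows.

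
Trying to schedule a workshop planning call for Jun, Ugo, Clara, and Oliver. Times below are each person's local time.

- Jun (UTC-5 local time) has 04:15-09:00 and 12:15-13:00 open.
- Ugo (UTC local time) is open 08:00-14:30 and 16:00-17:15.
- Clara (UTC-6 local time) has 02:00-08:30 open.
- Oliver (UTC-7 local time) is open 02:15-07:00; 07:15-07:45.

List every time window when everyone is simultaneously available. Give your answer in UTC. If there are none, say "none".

Jun in UTC: 09:15-14:00, 17:15-18:00 (add 5h to convert from UTC-5).
Ugo in UTC: 08:00-14:30, 16:00-17:15.
Clara in UTC: 08:00-14:30 (add 6h to convert from UTC-6).
Oliver in UTC: 09:15-14:00, 14:15-14:45 (add 7h to convert from UTC-7).
Jun ∩ Ugo: 09:15-14:00.
Jun ∩ Ugo ∩ Clara: 09:15-14:00.
Jun ∩ Ugo ∩ Clara ∩ Oliver: 09:15-14:00.

09:15-14:00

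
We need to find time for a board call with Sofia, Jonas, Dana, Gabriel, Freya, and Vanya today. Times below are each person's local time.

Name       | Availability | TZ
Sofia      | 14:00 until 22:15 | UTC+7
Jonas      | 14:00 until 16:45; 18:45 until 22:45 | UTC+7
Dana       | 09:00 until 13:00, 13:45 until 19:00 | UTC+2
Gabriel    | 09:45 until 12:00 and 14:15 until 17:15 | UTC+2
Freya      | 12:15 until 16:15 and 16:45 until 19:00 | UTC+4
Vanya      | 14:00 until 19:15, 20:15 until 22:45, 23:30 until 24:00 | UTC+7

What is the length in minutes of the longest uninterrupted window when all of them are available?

105

Sofia in UTC: 07:00-15:15 (subtract 7h to convert from UTC+7).
Jonas in UTC: 07:00-09:45, 11:45-15:45 (subtract 7h to convert from UTC+7).
Dana in UTC: 07:00-11:00, 11:45-17:00 (subtract 2h to convert from UTC+2).
Gabriel in UTC: 07:45-10:00, 12:15-15:15 (subtract 2h to convert from UTC+2).
Freya in UTC: 08:15-12:15, 12:45-15:00 (subtract 4h to convert from UTC+4).
Vanya in UTC: 07:00-12:15, 13:15-15:45, 16:30-17:00 (subtract 7h to convert from UTC+7).
Sofia ∩ Jonas: 07:00-09:45, 11:45-15:15.
Sofia ∩ Jonas ∩ Dana: 07:00-09:45, 11:45-15:15.
Sofia ∩ Jonas ∩ Dana ∩ Gabriel: 07:45-09:45, 12:15-15:15.
Sofia ∩ Jonas ∩ Dana ∩ Gabriel ∩ Freya: 08:15-09:45, 12:45-15:00.
Sofia ∩ Jonas ∩ Dana ∩ Gabriel ∩ Freya ∩ Vanya: 08:15-09:45, 13:15-15:00.
So the common availability across everyone is 08:15-09:45, 13:15-15:00.
The longest is 13:15-15:00 at 105 minutes.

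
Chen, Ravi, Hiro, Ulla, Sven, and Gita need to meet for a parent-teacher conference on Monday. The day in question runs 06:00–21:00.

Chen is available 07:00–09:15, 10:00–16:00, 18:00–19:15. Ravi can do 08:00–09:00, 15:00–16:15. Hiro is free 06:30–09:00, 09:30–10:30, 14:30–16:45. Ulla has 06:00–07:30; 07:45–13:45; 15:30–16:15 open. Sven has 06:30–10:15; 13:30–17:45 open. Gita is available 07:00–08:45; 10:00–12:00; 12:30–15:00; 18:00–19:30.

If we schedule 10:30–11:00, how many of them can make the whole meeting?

Chen, Ulla, and Gita can make the full 10:30-11:00 slot — that's 3.

3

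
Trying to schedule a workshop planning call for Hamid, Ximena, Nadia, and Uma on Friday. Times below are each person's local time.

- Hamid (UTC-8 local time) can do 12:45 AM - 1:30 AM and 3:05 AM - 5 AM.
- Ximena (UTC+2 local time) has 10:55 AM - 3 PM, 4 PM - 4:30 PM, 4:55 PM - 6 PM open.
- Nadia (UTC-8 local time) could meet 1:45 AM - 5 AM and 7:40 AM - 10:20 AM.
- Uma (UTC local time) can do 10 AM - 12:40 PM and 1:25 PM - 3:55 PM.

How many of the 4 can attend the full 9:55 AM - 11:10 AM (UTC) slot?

2

Hamid in UTC: 08:45-09:30, 11:05-13:00 (add 8h to convert from UTC-8).
Ximena in UTC: 08:55-13:00, 14:00-14:30, 14:55-16:00 (subtract 2h to convert from UTC+2).
Nadia in UTC: 09:45-13:00, 15:40-18:20 (add 8h to convert from UTC-8).
Uma in UTC: 10:00-12:40, 13:25-15:55.
Ximena and Nadia can make the full 09:55-11:10 slot — that's 2.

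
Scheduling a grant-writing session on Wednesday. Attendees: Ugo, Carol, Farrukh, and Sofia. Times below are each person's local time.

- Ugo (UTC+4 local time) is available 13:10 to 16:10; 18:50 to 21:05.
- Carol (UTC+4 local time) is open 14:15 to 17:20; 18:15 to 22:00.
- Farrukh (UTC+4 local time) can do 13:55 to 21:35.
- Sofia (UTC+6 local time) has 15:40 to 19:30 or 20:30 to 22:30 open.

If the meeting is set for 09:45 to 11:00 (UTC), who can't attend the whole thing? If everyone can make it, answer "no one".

Ugo in UTC: 09:10-12:10, 14:50-17:05 (subtract 4h to convert from UTC+4).
Carol in UTC: 10:15-13:20, 14:15-18:00 (subtract 4h to convert from UTC+4).
Farrukh in UTC: 09:55-17:35 (subtract 4h to convert from UTC+4).
Sofia in UTC: 09:40-13:30, 14:30-16:30 (subtract 6h to convert from UTC+6).
Ugo: free for 09:45-11:00. Carol: not fully free for 09:45-11:00. Farrukh: not fully free for 09:45-11:00. Sofia: free for 09:45-11:00.

Carol, Farrukh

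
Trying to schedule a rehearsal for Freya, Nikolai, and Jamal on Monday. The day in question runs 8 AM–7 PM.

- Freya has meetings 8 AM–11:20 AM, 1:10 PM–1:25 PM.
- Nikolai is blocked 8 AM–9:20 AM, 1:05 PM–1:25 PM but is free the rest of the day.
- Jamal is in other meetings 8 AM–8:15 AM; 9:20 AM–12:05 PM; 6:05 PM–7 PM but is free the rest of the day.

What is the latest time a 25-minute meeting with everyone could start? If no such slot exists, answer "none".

Freya free: 11:20-13:10, 13:25-19:00 (invert busy blocks within the working day).
Nikolai free: 09:20-13:05, 13:25-19:00 (invert busy blocks within the working day).
Jamal free: 08:15-09:20, 12:05-18:05 (invert busy blocks within the working day).
Freya ∩ Nikolai: 11:20-13:05, 13:25-19:00.
Freya ∩ Nikolai ∩ Jamal: 12:05-13:05, 13:25-18:05.
So the common availability across everyone is 12:05-13:05, 13:25-18:05.
The last common window of at least 25 minutes is 13:25-18:05; a 25-minute meeting can start as late as 17:40 and still end by 18:05.

17:40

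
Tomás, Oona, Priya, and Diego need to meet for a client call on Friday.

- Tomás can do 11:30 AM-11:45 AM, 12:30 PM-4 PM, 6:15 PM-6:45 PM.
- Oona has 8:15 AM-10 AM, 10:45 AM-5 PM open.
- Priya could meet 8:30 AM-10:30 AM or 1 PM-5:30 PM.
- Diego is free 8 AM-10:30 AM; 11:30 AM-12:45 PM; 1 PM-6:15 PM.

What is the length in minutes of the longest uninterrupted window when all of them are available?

180

Tomás ∩ Oona: 11:30-11:45, 12:30-16:00.
Tomás ∩ Oona ∩ Priya: 13:00-16:00.
Tomás ∩ Oona ∩ Priya ∩ Diego: 13:00-16:00.
Those are the intersection windows.
The longest is 13:00-16:00 at 180 minutes.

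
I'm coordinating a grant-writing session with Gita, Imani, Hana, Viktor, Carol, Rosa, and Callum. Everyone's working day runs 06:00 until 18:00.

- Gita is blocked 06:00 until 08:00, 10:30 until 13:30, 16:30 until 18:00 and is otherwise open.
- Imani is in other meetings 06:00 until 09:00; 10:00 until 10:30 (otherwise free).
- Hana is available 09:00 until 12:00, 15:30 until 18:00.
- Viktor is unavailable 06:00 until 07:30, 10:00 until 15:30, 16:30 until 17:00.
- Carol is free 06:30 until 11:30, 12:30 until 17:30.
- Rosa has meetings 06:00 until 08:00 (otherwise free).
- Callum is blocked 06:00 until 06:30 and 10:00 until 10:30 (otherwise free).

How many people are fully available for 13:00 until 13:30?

4

Gita free: 08:00-10:30, 13:30-16:30 (invert busy blocks within the working day).
Imani free: 09:00-10:00, 10:30-18:00 (invert busy blocks within the working day).
Hana free: 09:00-12:00, 15:30-18:00.
Viktor free: 07:30-10:00, 15:30-16:30, 17:00-18:00 (invert busy blocks within the working day).
Carol free: 06:30-11:30, 12:30-17:30.
Rosa free: 08:00-18:00 (invert busy blocks within the working day).
Callum free: 06:30-10:00, 10:30-18:00 (invert busy blocks within the working day).
Imani, Carol, Rosa, and Callum can make the full 13:00-13:30 slot — that's 4.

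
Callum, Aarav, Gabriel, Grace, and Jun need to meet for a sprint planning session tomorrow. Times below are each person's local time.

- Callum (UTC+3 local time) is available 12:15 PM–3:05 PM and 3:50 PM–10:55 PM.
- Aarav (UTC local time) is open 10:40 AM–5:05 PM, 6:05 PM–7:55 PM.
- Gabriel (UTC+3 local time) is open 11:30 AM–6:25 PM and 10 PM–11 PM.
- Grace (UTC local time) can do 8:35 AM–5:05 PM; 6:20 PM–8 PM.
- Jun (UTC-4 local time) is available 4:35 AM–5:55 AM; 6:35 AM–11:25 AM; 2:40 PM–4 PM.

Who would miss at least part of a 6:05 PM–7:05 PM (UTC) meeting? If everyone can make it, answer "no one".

Gabriel, Grace, Jun

Callum in UTC: 09:15-12:05, 12:50-19:55 (subtract 3h to convert from UTC+3).
Aarav in UTC: 10:40-17:05, 18:05-19:55.
Gabriel in UTC: 08:30-15:25, 19:00-20:00 (subtract 3h to convert from UTC+3).
Grace in UTC: 08:35-17:05, 18:20-20:00.
Jun in UTC: 08:35-09:55, 10:35-15:25, 18:40-20:00 (add 4h to convert from UTC-4).
Callum: free for 18:05-19:05. Aarav: free for 18:05-19:05. Gabriel: not fully free for 18:05-19:05. Grace: not fully free for 18:05-19:05. Jun: not fully free for 18:05-19:05.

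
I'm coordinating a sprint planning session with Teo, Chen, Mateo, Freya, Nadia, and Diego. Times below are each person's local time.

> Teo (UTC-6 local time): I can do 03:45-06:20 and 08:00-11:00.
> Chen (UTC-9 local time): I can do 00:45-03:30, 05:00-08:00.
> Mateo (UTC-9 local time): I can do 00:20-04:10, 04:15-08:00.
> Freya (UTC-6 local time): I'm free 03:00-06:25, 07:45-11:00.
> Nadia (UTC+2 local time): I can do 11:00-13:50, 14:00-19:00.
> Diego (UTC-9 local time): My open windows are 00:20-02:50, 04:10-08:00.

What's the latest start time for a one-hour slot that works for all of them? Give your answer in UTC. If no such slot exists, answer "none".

Teo in UTC: 09:45-12:20, 14:00-17:00 (add 6h to convert from UTC-6).
Chen in UTC: 09:45-12:30, 14:00-17:00 (add 9h to convert from UTC-9).
Mateo in UTC: 09:20-13:10, 13:15-17:00 (add 9h to convert from UTC-9).
Freya in UTC: 09:00-12:25, 13:45-17:00 (add 6h to convert from UTC-6).
Nadia in UTC: 09:00-11:50, 12:00-17:00 (subtract 2h to convert from UTC+2).
Diego in UTC: 09:20-11:50, 13:10-17:00 (add 9h to convert from UTC-9).
Teo ∩ Chen: 09:45-12:20, 14:00-17:00.
Teo ∩ Chen ∩ Mateo: 09:45-12:20, 14:00-17:00.
Teo ∩ Chen ∩ Mateo ∩ Freya: 09:45-12:20, 14:00-17:00.
Teo ∩ Chen ∩ Mateo ∩ Freya ∩ Nadia: 09:45-11:50, 12:00-12:20, 14:00-17:00.
Teo ∩ Chen ∩ Mateo ∩ Freya ∩ Nadia ∩ Diego: 09:45-11:50, 14:00-17:00.
The last common window of at least 60 minutes is 14:00-17:00; a 60-minute meeting can start as late as 16:00 and still end by 17:00.

16:00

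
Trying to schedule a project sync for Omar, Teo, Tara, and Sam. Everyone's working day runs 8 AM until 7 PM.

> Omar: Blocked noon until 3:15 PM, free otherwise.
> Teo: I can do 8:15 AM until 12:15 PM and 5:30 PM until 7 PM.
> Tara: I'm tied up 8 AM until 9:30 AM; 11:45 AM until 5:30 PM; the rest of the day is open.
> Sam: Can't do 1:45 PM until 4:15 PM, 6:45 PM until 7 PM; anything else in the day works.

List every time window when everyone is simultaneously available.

Omar free: 08:00-12:00, 15:15-19:00 (invert busy blocks within the working day).
Teo free: 08:15-12:15, 17:30-19:00.
Tara free: 09:30-11:45, 17:30-19:00 (invert busy blocks within the working day).
Sam free: 08:00-13:45, 16:15-18:45 (invert busy blocks within the working day).
Omar ∩ Teo: 08:15-12:00, 17:30-19:00.
Omar ∩ Teo ∩ Tara: 09:30-11:45, 17:30-19:00.
Omar ∩ Teo ∩ Tara ∩ Sam: 09:30-11:45, 17:30-18:45.

09:30-11:45, 17:30-18:45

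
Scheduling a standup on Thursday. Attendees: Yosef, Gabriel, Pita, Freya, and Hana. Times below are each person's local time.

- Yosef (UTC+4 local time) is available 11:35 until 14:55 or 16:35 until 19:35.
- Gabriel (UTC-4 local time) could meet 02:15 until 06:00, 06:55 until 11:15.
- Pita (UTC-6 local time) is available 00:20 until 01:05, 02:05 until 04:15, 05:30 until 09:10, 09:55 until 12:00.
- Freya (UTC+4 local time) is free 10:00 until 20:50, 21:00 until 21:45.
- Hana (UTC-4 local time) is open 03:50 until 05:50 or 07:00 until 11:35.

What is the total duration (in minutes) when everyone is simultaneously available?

Yosef in UTC: 07:35-10:55, 12:35-15:35 (subtract 4h to convert from UTC+4).
Gabriel in UTC: 06:15-10:00, 10:55-15:15 (add 4h to convert from UTC-4).
Pita in UTC: 06:20-07:05, 08:05-10:15, 11:30-15:10, 15:55-18:00 (add 6h to convert from UTC-6).
Freya in UTC: 06:00-16:50, 17:00-17:45 (subtract 4h to convert from UTC+4).
Hana in UTC: 07:50-09:50, 11:00-15:35 (add 4h to convert from UTC-4).
Yosef ∩ Gabriel: 07:35-10:00, 12:35-15:15.
Yosef ∩ Gabriel ∩ Pita: 08:05-10:00, 12:35-15:10.
Yosef ∩ Gabriel ∩ Pita ∩ Freya: 08:05-10:00, 12:35-15:10.
Yosef ∩ Gabriel ∩ Pita ∩ Freya ∩ Hana: 08:05-09:50, 12:35-15:10.
Summing the common windows: 105 + 155 = 260 minutes.

260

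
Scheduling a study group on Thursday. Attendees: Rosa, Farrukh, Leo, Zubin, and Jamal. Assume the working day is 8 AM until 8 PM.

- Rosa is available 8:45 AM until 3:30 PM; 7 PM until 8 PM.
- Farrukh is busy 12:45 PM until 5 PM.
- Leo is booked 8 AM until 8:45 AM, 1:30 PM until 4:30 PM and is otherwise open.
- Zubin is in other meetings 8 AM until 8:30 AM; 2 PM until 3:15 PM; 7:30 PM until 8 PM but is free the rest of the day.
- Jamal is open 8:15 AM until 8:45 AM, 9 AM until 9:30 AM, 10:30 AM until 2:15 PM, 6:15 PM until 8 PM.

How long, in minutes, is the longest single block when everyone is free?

Rosa free: 08:45-15:30, 19:00-20:00.
Farrukh free: 08:00-12:45, 17:00-20:00 (invert busy blocks within the working day).
Leo free: 08:45-13:30, 16:30-20:00 (invert busy blocks within the working day).
Zubin free: 08:30-14:00, 15:15-19:30 (invert busy blocks within the working day).
Jamal free: 08:15-08:45, 09:00-09:30, 10:30-14:15, 18:15-20:00.
Rosa ∩ Farrukh: 08:45-12:45, 19:00-20:00.
Rosa ∩ Farrukh ∩ Leo: 08:45-12:45, 19:00-20:00.
Rosa ∩ Farrukh ∩ Leo ∩ Zubin: 08:45-12:45, 19:00-19:30.
Rosa ∩ Farrukh ∩ Leo ∩ Zubin ∩ Jamal: 09:00-09:30, 10:30-12:45, 19:00-19:30.
The longest is 10:30-12:45 at 135 minutes.

135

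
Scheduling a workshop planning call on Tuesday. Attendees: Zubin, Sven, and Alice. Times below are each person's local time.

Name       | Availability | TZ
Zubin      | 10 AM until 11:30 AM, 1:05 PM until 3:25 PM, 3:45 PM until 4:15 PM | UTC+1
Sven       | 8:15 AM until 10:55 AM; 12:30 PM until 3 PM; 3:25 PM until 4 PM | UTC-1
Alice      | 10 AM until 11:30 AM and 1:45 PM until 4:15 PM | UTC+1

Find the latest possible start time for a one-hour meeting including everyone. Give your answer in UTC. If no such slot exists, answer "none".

09:30

Zubin in UTC: 09:00-10:30, 12:05-14:25, 14:45-15:15 (subtract 1h to convert from UTC+1).
Sven in UTC: 09:15-11:55, 13:30-16:00, 16:25-17:00 (add 1h to convert from UTC-1).
Alice in UTC: 09:00-10:30, 12:45-15:15 (subtract 1h to convert from UTC+1).
Zubin ∩ Sven: 09:15-10:30, 13:30-14:25, 14:45-15:15.
Zubin ∩ Sven ∩ Alice: 09:15-10:30, 13:30-14:25, 14:45-15:15.
Those are the intersection windows.
The last common window of at least 60 minutes is 09:15-10:30; a 60-minute meeting can start as late as 09:30 and still end by 10:30.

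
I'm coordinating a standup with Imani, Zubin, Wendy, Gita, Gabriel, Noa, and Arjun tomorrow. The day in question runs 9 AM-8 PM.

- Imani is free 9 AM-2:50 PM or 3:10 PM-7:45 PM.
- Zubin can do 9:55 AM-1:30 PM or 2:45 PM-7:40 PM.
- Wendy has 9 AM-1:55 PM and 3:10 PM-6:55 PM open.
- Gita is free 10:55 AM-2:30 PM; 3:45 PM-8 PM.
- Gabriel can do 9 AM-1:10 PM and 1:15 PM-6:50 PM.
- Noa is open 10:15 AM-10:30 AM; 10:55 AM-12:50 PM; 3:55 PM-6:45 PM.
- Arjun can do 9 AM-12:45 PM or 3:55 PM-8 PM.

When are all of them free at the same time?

Imani ∩ Zubin: 09:55-13:30, 14:45-14:50, 15:10-19:40.
Imani ∩ Zubin ∩ Wendy: 09:55-13:30, 15:10-18:55.
Imani ∩ Zubin ∩ Wendy ∩ Gita: 10:55-13:30, 15:45-18:55.
Imani ∩ Zubin ∩ Wendy ∩ Gita ∩ Gabriel: 10:55-13:10, 13:15-13:30, 15:45-18:50.
Imani ∩ Zubin ∩ Wendy ∩ Gita ∩ Gabriel ∩ Noa: 10:55-12:50, 15:55-18:45.
Imani ∩ Zubin ∩ Wendy ∩ Gita ∩ Gabriel ∩ Noa ∩ Arjun: 10:55-12:45, 15:55-18:45.
So the common availability across everyone is 10:55-12:45, 15:55-18:45.

10:55-12:45, 15:55-18:45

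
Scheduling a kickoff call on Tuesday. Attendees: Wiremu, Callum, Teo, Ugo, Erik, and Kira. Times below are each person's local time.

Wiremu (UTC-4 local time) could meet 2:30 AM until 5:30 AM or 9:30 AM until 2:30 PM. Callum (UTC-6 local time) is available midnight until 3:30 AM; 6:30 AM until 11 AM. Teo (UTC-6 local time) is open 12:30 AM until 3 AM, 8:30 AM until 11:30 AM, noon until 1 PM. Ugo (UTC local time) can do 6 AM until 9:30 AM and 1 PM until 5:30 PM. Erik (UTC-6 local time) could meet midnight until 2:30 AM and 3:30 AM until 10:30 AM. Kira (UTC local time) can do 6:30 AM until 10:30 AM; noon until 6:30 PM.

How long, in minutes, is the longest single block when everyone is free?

120

Wiremu in UTC: 06:30-09:30, 13:30-18:30 (add 4h to convert from UTC-4).
Callum in UTC: 06:00-09:30, 12:30-17:00 (add 6h to convert from UTC-6).
Teo in UTC: 06:30-09:00, 14:30-17:30, 18:00-19:00 (add 6h to convert from UTC-6).
Ugo in UTC: 06:00-09:30, 13:00-17:30.
Erik in UTC: 06:00-08:30, 09:30-16:30 (add 6h to convert from UTC-6).
Kira in UTC: 06:30-10:30, 12:00-18:30.
Wiremu ∩ Callum: 06:30-09:30, 13:30-17:00.
Wiremu ∩ Callum ∩ Teo: 06:30-09:00, 14:30-17:00.
Wiremu ∩ Callum ∩ Teo ∩ Ugo: 06:30-09:00, 14:30-17:00.
Wiremu ∩ Callum ∩ Teo ∩ Ugo ∩ Erik: 06:30-08:30, 14:30-16:30.
Wiremu ∩ Callum ∩ Teo ∩ Ugo ∩ Erik ∩ Kira: 06:30-08:30, 14:30-16:30.
The longest is 06:30-08:30 at 120 minutes.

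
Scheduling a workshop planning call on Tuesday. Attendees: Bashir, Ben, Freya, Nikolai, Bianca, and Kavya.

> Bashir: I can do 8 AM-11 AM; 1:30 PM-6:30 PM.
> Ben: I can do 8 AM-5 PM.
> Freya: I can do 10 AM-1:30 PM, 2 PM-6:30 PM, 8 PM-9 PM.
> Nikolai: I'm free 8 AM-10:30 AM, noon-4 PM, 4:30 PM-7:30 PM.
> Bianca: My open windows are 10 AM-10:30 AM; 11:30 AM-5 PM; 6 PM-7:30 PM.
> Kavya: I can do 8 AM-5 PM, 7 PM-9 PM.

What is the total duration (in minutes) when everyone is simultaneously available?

180

Bashir ∩ Ben: 08:00-11:00, 13:30-17:00.
Bashir ∩ Ben ∩ Freya: 10:00-11:00, 14:00-17:00.
Bashir ∩ Ben ∩ Freya ∩ Nikolai: 10:00-10:30, 14:00-16:00, 16:30-17:00.
Bashir ∩ Ben ∩ Freya ∩ Nikolai ∩ Bianca: 10:00-10:30, 14:00-16:00, 16:30-17:00.
Bashir ∩ Ben ∩ Freya ∩ Nikolai ∩ Bianca ∩ Kavya: 10:00-10:30, 14:00-16:00, 16:30-17:00.
So the common availability across everyone is 10:00-10:30, 14:00-16:00, 16:30-17:00.
Summing the common windows: 30 + 120 + 30 = 180 minutes.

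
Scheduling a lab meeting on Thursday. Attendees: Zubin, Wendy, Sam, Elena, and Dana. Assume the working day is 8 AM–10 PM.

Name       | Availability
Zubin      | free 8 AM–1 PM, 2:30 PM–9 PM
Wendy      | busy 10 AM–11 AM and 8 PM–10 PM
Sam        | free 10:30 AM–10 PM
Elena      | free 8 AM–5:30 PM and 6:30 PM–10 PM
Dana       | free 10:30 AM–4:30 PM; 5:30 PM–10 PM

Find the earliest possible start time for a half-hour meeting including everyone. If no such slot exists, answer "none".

Zubin free: 08:00-13:00, 14:30-21:00.
Wendy free: 08:00-10:00, 11:00-20:00 (invert busy blocks within the working day).
Sam free: 10:30-22:00.
Elena free: 08:00-17:30, 18:30-22:00.
Dana free: 10:30-16:30, 17:30-22:00.
Zubin ∩ Wendy: 08:00-10:00, 11:00-13:00, 14:30-20:00.
Zubin ∩ Wendy ∩ Sam: 11:00-13:00, 14:30-20:00.
Zubin ∩ Wendy ∩ Sam ∩ Elena: 11:00-13:00, 14:30-17:30, 18:30-20:00.
Zubin ∩ Wendy ∩ Sam ∩ Elena ∩ Dana: 11:00-13:00, 14:30-16:30, 18:30-20:00.
The first common window of at least 30 minutes is 11:00-13:00, so the earliest start is 11:00.

11:00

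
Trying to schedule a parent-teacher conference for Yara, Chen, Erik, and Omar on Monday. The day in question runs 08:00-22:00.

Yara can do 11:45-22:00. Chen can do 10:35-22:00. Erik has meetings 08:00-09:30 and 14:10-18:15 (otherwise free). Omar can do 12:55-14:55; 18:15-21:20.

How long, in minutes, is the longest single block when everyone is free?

185

Yara free: 11:45-22:00.
Chen free: 10:35-22:00.
Erik free: 09:30-14:10, 18:15-22:00 (invert busy blocks within the working day).
Omar free: 12:55-14:55, 18:15-21:20.
Yara ∩ Chen: 11:45-22:00.
Yara ∩ Chen ∩ Erik: 11:45-14:10, 18:15-22:00.
Yara ∩ Chen ∩ Erik ∩ Omar: 12:55-14:10, 18:15-21:20.
Those are the intersection windows.
The longest is 18:15-21:20 at 185 minutes.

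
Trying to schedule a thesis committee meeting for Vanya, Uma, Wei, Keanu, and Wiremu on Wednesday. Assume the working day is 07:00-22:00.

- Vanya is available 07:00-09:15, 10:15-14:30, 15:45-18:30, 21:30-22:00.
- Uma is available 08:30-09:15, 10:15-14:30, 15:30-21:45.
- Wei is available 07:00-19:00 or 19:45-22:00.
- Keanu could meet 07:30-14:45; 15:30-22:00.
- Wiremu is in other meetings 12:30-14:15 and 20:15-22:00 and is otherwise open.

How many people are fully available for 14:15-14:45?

Vanya free: 07:00-09:15, 10:15-14:30, 15:45-18:30, 21:30-22:00.
Uma free: 08:30-09:15, 10:15-14:30, 15:30-21:45.
Wei free: 07:00-19:00, 19:45-22:00.
Keanu free: 07:30-14:45, 15:30-22:00.
Wiremu free: 07:00-12:30, 14:15-20:15 (invert busy blocks within the working day).
Wei, Keanu, and Wiremu can make the full 14:15-14:45 slot — that's 3.

3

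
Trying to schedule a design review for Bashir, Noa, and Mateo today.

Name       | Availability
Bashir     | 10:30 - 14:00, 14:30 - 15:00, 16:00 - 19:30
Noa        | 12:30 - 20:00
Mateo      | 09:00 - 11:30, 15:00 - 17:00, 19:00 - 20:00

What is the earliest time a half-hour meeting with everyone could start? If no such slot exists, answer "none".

16:00

Bashir ∩ Noa: 12:30-14:00, 14:30-15:00, 16:00-19:30.
Bashir ∩ Noa ∩ Mateo: 16:00-17:00, 19:00-19:30.
The first common window of at least 30 minutes is 16:00-17:00, so the earliest start is 16:00.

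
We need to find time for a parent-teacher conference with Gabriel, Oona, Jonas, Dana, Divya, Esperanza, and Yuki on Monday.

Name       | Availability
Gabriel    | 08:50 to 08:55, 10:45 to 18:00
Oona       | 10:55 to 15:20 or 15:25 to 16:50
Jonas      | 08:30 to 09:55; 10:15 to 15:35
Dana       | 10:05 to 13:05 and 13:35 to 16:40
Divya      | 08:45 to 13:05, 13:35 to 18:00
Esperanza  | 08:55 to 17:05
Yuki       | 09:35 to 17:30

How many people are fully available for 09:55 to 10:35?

Divya, Esperanza, and Yuki can make the full 09:55-10:35 slot — that's 3.

3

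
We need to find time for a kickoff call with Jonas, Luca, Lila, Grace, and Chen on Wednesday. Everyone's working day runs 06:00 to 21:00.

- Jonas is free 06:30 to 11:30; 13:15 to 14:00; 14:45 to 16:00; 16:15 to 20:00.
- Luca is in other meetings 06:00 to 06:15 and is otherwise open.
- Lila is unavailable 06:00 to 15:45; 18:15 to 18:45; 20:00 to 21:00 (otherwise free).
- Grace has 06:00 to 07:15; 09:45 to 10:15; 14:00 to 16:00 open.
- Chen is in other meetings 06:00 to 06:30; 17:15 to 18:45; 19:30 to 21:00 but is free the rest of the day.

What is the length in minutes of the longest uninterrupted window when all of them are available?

15

Jonas free: 06:30-11:30, 13:15-14:00, 14:45-16:00, 16:15-20:00.
Luca free: 06:15-21:00 (invert busy blocks within the working day).
Lila free: 15:45-18:15, 18:45-20:00 (invert busy blocks within the working day).
Grace free: 06:00-07:15, 09:45-10:15, 14:00-16:00.
Chen free: 06:30-17:15, 18:45-19:30 (invert busy blocks within the working day).
Jonas ∩ Luca: 06:30-11:30, 13:15-14:00, 14:45-16:00, 16:15-20:00.
Jonas ∩ Luca ∩ Lila: 15:45-16:00, 16:15-18:15, 18:45-20:00.
Jonas ∩ Luca ∩ Lila ∩ Grace: 15:45-16:00.
Jonas ∩ Luca ∩ Lila ∩ Grace ∩ Chen: 15:45-16:00.
The longest is 15:45-16:00 at 15 minutes.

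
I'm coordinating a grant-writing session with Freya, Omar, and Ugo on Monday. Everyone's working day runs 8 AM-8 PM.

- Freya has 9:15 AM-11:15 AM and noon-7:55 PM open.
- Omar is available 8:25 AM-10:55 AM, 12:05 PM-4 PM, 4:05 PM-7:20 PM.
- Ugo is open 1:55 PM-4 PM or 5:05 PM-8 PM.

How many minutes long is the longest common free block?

Freya ∩ Omar: 09:15-10:55, 12:05-16:00, 16:05-19:20.
Freya ∩ Omar ∩ Ugo: 13:55-16:00, 17:05-19:20.
Those are the intersection windows.
The longest is 17:05-19:20 at 135 minutes.

135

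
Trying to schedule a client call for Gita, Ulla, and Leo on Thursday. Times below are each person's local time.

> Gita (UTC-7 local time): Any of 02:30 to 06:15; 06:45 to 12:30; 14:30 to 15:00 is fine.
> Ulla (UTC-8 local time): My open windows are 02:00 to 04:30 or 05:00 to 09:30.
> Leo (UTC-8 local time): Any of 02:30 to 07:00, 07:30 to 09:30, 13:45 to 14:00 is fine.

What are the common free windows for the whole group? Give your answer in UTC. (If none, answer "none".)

Gita in UTC: 09:30-13:15, 13:45-19:30, 21:30-22:00 (add 7h to convert from UTC-7).
Ulla in UTC: 10:00-12:30, 13:00-17:30 (add 8h to convert from UTC-8).
Leo in UTC: 10:30-15:00, 15:30-17:30, 21:45-22:00 (add 8h to convert from UTC-8).
Gita ∩ Ulla: 10:00-12:30, 13:00-13:15, 13:45-17:30.
Gita ∩ Ulla ∩ Leo: 10:30-12:30, 13:00-13:15, 13:45-15:00, 15:30-17:30.

10:30-12:30, 13:00-13:15, 13:45-15:00, 15:30-17:30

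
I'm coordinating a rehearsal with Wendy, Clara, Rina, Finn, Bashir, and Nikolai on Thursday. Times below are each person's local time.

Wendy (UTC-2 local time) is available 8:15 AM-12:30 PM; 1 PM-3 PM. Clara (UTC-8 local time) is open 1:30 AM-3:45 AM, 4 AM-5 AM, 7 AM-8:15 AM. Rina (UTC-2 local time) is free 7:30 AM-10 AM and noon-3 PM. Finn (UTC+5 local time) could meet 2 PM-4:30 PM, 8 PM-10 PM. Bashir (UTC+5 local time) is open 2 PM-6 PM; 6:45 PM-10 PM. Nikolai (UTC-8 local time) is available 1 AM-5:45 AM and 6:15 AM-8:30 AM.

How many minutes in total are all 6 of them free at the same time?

Wendy in UTC: 10:15-14:30, 15:00-17:00 (add 2h to convert from UTC-2).
Clara in UTC: 09:30-11:45, 12:00-13:00, 15:00-16:15 (add 8h to convert from UTC-8).
Rina in UTC: 09:30-12:00, 14:00-17:00 (add 2h to convert from UTC-2).
Finn in UTC: 09:00-11:30, 15:00-17:00 (subtract 5h to convert from UTC+5).
Bashir in UTC: 09:00-13:00, 13:45-17:00 (subtract 5h to convert from UTC+5).
Nikolai in UTC: 09:00-13:45, 14:15-16:30 (add 8h to convert from UTC-8).
Wendy ∩ Clara: 10:15-11:45, 12:00-13:00, 15:00-16:15.
Wendy ∩ Clara ∩ Rina: 10:15-11:45, 15:00-16:15.
Wendy ∩ Clara ∩ Rina ∩ Finn: 10:15-11:30, 15:00-16:15.
Wendy ∩ Clara ∩ Rina ∩ Finn ∩ Bashir: 10:15-11:30, 15:00-16:15.
Wendy ∩ Clara ∩ Rina ∩ Finn ∩ Bashir ∩ Nikolai: 10:15-11:30, 15:00-16:15.
Summing the common windows: 75 + 75 = 150 minutes.

150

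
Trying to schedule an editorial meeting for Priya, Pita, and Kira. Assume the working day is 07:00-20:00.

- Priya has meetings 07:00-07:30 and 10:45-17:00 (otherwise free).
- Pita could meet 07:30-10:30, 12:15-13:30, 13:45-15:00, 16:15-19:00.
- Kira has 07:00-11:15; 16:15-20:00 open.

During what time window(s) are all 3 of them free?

07:30-10:30, 17:00-19:00

Priya free: 07:30-10:45, 17:00-20:00 (invert busy blocks within the working day).
Pita free: 07:30-10:30, 12:15-13:30, 13:45-15:00, 16:15-19:00.
Kira free: 07:00-11:15, 16:15-20:00.
Priya ∩ Pita: 07:30-10:30, 17:00-19:00.
Priya ∩ Pita ∩ Kira: 07:30-10:30, 17:00-19:00.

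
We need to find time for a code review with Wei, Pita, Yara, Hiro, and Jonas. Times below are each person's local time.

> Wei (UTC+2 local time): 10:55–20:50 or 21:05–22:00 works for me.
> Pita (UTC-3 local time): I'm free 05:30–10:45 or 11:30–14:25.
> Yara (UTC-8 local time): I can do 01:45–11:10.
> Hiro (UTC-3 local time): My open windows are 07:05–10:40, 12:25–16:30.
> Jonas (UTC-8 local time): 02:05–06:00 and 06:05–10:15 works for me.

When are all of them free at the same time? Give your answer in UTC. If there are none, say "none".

Wei in UTC: 08:55-18:50, 19:05-20:00 (subtract 2h to convert from UTC+2).
Pita in UTC: 08:30-13:45, 14:30-17:25 (add 3h to convert from UTC-3).
Yara in UTC: 09:45-19:10 (add 8h to convert from UTC-8).
Hiro in UTC: 10:05-13:40, 15:25-19:30 (add 3h to convert from UTC-3).
Jonas in UTC: 10:05-14:00, 14:05-18:15 (add 8h to convert from UTC-8).
Wei ∩ Pita: 08:55-13:45, 14:30-17:25.
Wei ∩ Pita ∩ Yara: 09:45-13:45, 14:30-17:25.
Wei ∩ Pita ∩ Yara ∩ Hiro: 10:05-13:40, 15:25-17:25.
Wei ∩ Pita ∩ Yara ∩ Hiro ∩ Jonas: 10:05-13:40, 15:25-17:25.
So the common availability across everyone is 10:05-13:40, 15:25-17:25.

10:05-13:40, 15:25-17:25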